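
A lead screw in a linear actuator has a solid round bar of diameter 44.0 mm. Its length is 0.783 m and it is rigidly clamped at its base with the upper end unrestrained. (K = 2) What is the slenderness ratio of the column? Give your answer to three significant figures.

λ ≈ 142

For a solid circle r = d/4 = 44.0/4 = 11.00 mm
L_e = K·L = 2 × 0.783 m = 1.566 m = 1566.0 mm
λ = L_e / r_min = 1566.0 / 11.00 = 142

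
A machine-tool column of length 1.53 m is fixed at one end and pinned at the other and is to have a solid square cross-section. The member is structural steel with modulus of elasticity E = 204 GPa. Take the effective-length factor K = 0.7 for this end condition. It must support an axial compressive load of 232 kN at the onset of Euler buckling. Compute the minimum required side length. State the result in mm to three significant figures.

a ≈ 35.5 mm

L_e = K·L = 0.7 × 1.53 = 1.071 m
Required I = P_cr·L_e²/(π²E) = 2.320×10^5 × 1.071² / (π² × 2.04×10^11) = 1.322×10^-7 m⁴
I_req = 1.322×10^5 mm⁴
Solid square: I = a⁴/12  ⇒  a = (12I)^(1/4) = (12×1.322×10^5)^(1/4) = 35.5 mm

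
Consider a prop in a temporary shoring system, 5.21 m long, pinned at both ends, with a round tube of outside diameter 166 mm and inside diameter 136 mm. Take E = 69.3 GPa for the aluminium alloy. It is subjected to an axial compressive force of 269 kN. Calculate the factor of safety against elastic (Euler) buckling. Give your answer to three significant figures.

n ≈ 1.92

d_o = 166 mm, d_i = 136 mm
I = π(d_o⁴ − d_i⁴)/64 = π(166⁴ − 136.0⁴)/64 = 2.048×10^7 mm⁴
I = 2.048×10^7 mm⁴ = 2.048×10^-5 m⁴
Effective length L_e = K·L = 1 × 5.21 = 5.210 m
P_cr = π²EI / L_e² = π² × 69.3×10⁹ × 2.048×10^-5 / 5.210² = 5.161×10^5 N
Factor of safety n = P_cr / P = 516.06 / 269 = 1.92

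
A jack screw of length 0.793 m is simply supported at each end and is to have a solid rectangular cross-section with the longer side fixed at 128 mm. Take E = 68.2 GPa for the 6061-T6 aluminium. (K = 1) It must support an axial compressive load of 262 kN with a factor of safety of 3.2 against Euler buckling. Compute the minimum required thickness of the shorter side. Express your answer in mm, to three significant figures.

b ≈ 41.9 mm

Required P_cr = n·P = 3.2 × 262 = 838.4 kN
L_e = K·L = 1 × 0.793 = 0.7930 m
Required I = P_cr·L_e²/(π²E) = 8.384×10^5 × 0.7930² / (π² × 6.82×10^10) = 7.833×10^-7 m⁴
I_req = 7.833×10^5 mm⁴
Rectangle, weak axis: I_min = h·b³/12 with h = 128 mm fixed  ⇒  b = (12I/h)^(1/3) = 41.9 mm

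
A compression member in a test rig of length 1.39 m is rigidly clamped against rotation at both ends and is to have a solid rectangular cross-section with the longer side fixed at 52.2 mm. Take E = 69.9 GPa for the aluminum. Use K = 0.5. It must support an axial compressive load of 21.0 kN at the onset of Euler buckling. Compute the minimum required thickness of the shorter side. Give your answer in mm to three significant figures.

L_e = K·L = 0.5 × 1.39 = 0.6950 m
Required I = P_cr·L_e²/(π²E) = 2.100×10^4 × 0.6950² / (π² × 6.99×10^10) = 1.470×10^-8 m⁴
I_req = 1.470×10^4 mm⁴
Rectangle, weak axis: I_min = h·b³/12 with h = 52.2 mm fixed  ⇒  b = (12I/h)^(1/3) = 15.0 mm

b ≈ 15.0 mm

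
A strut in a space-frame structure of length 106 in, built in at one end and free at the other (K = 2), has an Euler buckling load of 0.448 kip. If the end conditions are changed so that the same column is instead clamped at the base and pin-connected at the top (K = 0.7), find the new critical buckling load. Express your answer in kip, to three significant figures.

P_cr ≈ 3.66 kip

P_cr ∝ 1/K², so P_cr,new = P_cr,old × (K_old/K_new)² = 0.448 × (2/0.7)²
= 0.448 × 8.163 = 3.66 kip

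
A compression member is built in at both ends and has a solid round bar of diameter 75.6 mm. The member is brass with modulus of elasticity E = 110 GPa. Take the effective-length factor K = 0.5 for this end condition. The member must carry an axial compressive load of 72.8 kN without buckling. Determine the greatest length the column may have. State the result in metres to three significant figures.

L_max ≈ 9.78 m

I = πd⁴/64 = π×75.6⁴/64 = 1.603×10^6 mm⁴
I = 1.603×10^-6 m⁴
At the buckling limit P_cr = P = 7.280×10^4 N
From P_cr = π²EI/(K·L)²:  L = (1/K)·√(π²EI/P_cr) = (1/0.5)·√(π²×1.10×10^11×1.603×10^-6/7.280×10^4)
L = 9.78 m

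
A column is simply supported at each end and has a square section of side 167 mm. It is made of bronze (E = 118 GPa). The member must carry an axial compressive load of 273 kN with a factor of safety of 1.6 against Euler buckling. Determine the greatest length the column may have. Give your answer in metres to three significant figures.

L_max ≈ 13.1 m

I = a⁴/12 = 167⁴/12 = 6.482×10^7 mm⁴
I = 6.482×10^-5 m⁴
Required critical load P_cr = n·P = 1.6 × 273 = 436.8 kN = 4.368×10^5 N
From P_cr = π²EI/(K·L)²:  L = (1/K)·√(π²EI/P_cr) = (1/1)·√(π²×1.18×10^11×6.482×10^-5/4.368×10^5)
L = 13.1 m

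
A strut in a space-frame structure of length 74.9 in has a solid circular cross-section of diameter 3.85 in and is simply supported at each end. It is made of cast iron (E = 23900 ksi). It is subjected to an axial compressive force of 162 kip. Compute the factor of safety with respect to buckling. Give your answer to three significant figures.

I = πd⁴/64 = π×3.85⁴/64 = 10.78 in⁴
Effective length L_e = K·L = 1 × 74.9 = 74.90 in
P_cr = π²EI / L_e² = π² × 23900×10³ × 10.78 / 74.90² = 4.535×10^5 lb
Factor of safety n = P_cr / P = 453.47 / 162 = 2.80

n ≈ 2.80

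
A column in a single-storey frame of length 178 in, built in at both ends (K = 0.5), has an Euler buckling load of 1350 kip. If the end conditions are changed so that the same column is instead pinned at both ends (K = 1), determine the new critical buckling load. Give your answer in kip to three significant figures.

P_cr ∝ 1/K², so P_cr,new = P_cr,old × (K_old/K_new)² = 1350 × (0.5/1)²
= 1350 × 0.2500 = 338 kip

P_cr ≈ 338 kip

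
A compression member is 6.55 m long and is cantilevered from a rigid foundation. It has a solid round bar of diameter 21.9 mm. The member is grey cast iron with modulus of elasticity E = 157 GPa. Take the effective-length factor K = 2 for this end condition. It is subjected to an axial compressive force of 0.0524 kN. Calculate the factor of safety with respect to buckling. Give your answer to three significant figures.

I = πd⁴/64 = π×21.9⁴/64 = 1.129×10^4 mm⁴
I = 1.129×10^4 mm⁴ = 1.129×10^-8 m⁴
Effective length L_e = K·L = 2 × 6.55 = 13.10 m
P_cr = π²EI / L_e² = π² × 157×10⁹ × 1.129×10^-8 / 13.10² = 102.0 N
Factor of safety n = P_cr / P = 0.10195 / 0.0524 = 1.95

n ≈ 1.95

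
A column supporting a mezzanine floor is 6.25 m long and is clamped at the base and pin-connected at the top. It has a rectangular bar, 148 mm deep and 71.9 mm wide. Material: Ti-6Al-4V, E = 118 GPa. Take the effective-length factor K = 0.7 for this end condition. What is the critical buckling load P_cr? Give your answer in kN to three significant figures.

P_cr ≈ 279 kN

Buckling occurs about the weak axis: I_min = h·b³/12 with b = 71.9 mm (the shorter side).
I_min = 148×71.9³/12 = 4.584×10^6 mm⁴
I = 4.584×10^6 mm⁴ = 4.584×10^-6 m⁴
Effective length L_e = K·L = 0.7 × 6.25 = 4.375 m
P_cr = π²EI / L_e² = π² × 118×10⁹ × 4.584×10^-6 / 4.375² = 2.789×10^5 N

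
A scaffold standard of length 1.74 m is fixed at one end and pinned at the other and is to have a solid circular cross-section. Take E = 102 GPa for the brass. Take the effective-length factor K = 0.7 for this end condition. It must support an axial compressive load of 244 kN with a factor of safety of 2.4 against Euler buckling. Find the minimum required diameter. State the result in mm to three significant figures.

d ≈ 64.8 mm

Required P_cr = n·P = 2.4 × 244 = 585.6 kN
L_e = K·L = 0.7 × 1.74 = 1.218 m
Required I = P_cr·L_e²/(π²E) = 5.856×10^5 × 1.218² / (π² × 1.02×10^11) = 8.630×10^-7 m⁴
I_req = 8.630×10^5 mm⁴
Solid circle: I = πd⁴/64  ⇒  d = (64I/π)^(1/4) = (64×8.630×10^5/π)^(1/4) = 64.8 mm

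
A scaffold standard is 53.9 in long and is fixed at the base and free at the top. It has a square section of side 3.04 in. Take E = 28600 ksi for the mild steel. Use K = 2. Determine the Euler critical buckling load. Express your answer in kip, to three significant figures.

P_cr ≈ 173 kip

I = a⁴/12 = 3.04⁴/12 = 7.117 in⁴
Effective length L_e = K·L = 2 × 53.9 = 107.8 in
P_cr = π²EI / L_e² = π² × 28600×10³ × 7.117 / 107.8² = 1.729×10^5 lb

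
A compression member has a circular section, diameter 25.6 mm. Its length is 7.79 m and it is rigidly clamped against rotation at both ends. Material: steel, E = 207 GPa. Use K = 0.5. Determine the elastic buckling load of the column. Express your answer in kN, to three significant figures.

P_cr ≈ 2.84 kN

I = πd⁴/64 = π×25.6⁴/64 = 2.108×10^4 mm⁴
I = 2.108×10^4 mm⁴ = 2.108×10^-8 m⁴
Effective length L_e = K·L = 0.5 × 7.79 = 3.895 m
P_cr = π²EI / L_e² = π² × 207×10⁹ × 2.108×10^-8 / 3.895² = 2.839×10^3 N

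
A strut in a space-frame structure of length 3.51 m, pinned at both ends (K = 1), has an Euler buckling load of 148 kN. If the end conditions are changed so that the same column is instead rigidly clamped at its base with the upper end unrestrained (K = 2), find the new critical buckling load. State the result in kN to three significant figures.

P_cr ∝ 1/K², so P_cr,new = P_cr,old × (K_old/K_new)² = 148 × (1/2)²
= 148 × 0.2500 = 37.0 kN

P_cr ≈ 37.0 kN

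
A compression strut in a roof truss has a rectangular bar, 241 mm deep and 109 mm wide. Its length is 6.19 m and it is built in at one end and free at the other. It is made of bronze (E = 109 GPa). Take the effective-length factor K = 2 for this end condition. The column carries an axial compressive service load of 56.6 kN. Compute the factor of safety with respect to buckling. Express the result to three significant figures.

n ≈ 3.23

Buckling occurs about the weak axis: I_min = h·b³/12 with b = 109 mm (the shorter side).
I_min = 241×109³/12 = 2.601×10^7 mm⁴
I = 2.601×10^7 mm⁴ = 2.601×10^-5 m⁴
Effective length L_e = K·L = 2 × 6.19 = 12.38 m
P_cr = π²EI / L_e² = π² × 109×10⁹ × 2.601×10^-5 / 12.38² = 1.826×10^5 N
Factor of safety n = P_cr / P = 182.56 / 56.6 = 3.23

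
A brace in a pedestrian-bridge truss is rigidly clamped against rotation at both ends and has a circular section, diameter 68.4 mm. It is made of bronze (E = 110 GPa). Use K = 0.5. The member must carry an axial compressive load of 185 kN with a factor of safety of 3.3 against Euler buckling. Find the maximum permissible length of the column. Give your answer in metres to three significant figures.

I = πd⁴/64 = π×68.4⁴/64 = 1.074×10^6 mm⁴
I = 1.074×10^-6 m⁴
Required critical load P_cr = n·P = 3.3 × 185 = 610.5 kN = 6.105×10^5 N
From P_cr = π²EI/(K·L)²:  L = (1/K)·√(π²EI/P_cr) = (1/0.5)·√(π²×1.10×10^11×1.074×10^-6/6.105×10^5)
L = 2.76 m

L_max ≈ 2.76 m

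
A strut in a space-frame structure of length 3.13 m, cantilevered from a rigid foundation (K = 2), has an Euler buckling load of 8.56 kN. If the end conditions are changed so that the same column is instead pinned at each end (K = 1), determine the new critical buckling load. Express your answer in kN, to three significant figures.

P_cr ∝ 1/K², so P_cr,new = P_cr,old × (K_old/K_new)² = 8.56 × (2/1)²
= 8.56 × 4.000 = 34.2 kN

P_cr ≈ 34.2 kN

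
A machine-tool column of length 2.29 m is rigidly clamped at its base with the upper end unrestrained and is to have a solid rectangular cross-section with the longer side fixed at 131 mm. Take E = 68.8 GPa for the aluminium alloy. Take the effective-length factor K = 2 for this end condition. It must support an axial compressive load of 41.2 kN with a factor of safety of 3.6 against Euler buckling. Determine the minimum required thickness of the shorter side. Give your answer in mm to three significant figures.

Required P_cr = n·P = 3.6 × 41.2 = 148.3 kN
L_e = K·L = 2 × 2.29 = 4.580 m
Required I = P_cr·L_e²/(π²E) = 1.483×10^5 × 4.580² / (π² × 6.88×10^10) = 4.582×10^-6 m⁴
I_req = 4.582×10^6 mm⁴
Rectangle, weak axis: I_min = h·b³/12 with h = 131 mm fixed  ⇒  b = (12I/h)^(1/3) = 74.9 mm

b ≈ 74.9 mm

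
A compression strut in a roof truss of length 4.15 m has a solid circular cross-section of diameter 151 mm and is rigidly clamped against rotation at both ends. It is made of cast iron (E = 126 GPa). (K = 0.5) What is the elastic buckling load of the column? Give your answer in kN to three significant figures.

I = πd⁴/64 = π×151⁴/64 = 2.552×10^7 mm⁴
I = 2.552×10^7 mm⁴ = 2.552×10^-5 m⁴
Effective length L_e = K·L = 0.5 × 4.15 = 2.075 m
P_cr = π²EI / L_e² = π² × 126×10⁹ × 2.552×10^-5 / 2.075² = 7.371×10^6 N

P_cr ≈ 7370 kN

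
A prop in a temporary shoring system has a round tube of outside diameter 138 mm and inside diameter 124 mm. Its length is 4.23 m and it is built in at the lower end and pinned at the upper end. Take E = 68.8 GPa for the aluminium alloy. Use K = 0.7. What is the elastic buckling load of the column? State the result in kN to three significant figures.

d_o = 138 mm, d_i = 124 mm
I = π(d_o⁴ − d_i⁴)/64 = π(138⁴ − 124.0⁴)/64 = 6.197×10^6 mm⁴
I = 6.197×10^6 mm⁴ = 6.197×10^-6 m⁴
Effective length L_e = K·L = 0.7 × 4.23 = 2.961 m
P_cr = π²EI / L_e² = π² × 68.8×10⁹ × 6.197×10^-6 / 2.961² = 4.800×10^5 N

P_cr ≈ 480 kN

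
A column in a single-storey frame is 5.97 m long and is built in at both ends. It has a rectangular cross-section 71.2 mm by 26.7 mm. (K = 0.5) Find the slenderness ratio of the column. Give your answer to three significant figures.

λ ≈ 387

For a rectangle r_min = b/√12 = 26.7/√12 = 7.708 mm
L_e = K·L = 0.5 × 5.97 m = 2.985 m = 2985.0 mm
λ = L_e / r_min = 2985.0 / 7.708 = 387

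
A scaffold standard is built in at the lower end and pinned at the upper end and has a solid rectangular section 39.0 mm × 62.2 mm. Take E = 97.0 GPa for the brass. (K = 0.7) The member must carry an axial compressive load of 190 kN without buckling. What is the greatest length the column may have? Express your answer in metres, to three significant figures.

Buckling occurs about the weak axis: I_min = h·b³/12 with b = 39.0 mm (the shorter side).
I_min = 62.2×39.0³/12 = 3.075×10^5 mm⁴
I = 3.075×10^-7 m⁴
At the buckling limit P_cr = P = 1.900×10^5 N
From P_cr = π²EI/(K·L)²:  L = (1/K)·√(π²EI/P_cr) = (1/0.7)·√(π²×9.70×10^10×3.075×10^-7/1.900×10^5)
L = 1.78 m

L_max ≈ 1.78 m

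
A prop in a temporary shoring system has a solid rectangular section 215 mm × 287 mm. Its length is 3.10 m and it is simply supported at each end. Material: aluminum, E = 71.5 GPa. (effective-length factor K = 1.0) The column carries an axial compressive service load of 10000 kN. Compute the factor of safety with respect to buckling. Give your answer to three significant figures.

Buckling occurs about the weak axis: I_min = h·b³/12 with b = 215 mm (the shorter side).
I_min = 287×215³/12 = 2.377×10^8 mm⁴
I = 2.377×10^8 mm⁴ = 2.377×10^-4 m⁴
Effective length L_e = K·L = 1 × 3.10 = 3.100 m
P_cr = π²EI / L_e² = π² × 71.5×10⁹ × 2.377×10^-4 / 3.100² = 1.745×10^7 N
Factor of safety n = P_cr / P = 17454 / 10000 = 1.75

n ≈ 1.75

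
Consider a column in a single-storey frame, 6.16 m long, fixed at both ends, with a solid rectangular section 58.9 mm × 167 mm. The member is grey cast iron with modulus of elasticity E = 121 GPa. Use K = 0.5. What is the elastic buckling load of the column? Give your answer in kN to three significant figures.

P_cr ≈ 358 kN

Buckling occurs about the weak axis: I_min = h·b³/12 with b = 58.9 mm (the shorter side).
I_min = 167×58.9³/12 = 2.844×10^6 mm⁴
I = 2.844×10^6 mm⁴ = 2.844×10^-6 m⁴
Effective length L_e = K·L = 0.5 × 6.16 = 3.080 m
P_cr = π²EI / L_e² = π² × 121×10⁹ × 2.844×10^-6 / 3.080² = 3.580×10^5 N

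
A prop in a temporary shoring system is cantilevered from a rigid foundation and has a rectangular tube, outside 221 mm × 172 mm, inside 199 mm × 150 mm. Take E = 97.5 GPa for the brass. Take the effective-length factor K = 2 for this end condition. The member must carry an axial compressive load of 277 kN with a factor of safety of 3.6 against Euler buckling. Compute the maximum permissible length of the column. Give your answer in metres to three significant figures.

Weak-axis I_min = (h_o·b_o³ − h_i·b_i³)/12 with b_o = 172, b_i = 150.0 mm (shorter outer/inner sides).
I_min = (221×172³ − 199.0×150.0³)/12 = 3.774×10^7 mm⁴
I = 3.774×10^-5 m⁴
Required critical load P_cr = n·P = 3.6 × 277 = 997.2 kN = 9.972×10^5 N
From P_cr = π²EI/(K·L)²:  L = (1/K)·√(π²EI/P_cr) = (1/2)·√(π²×9.75×10^10×3.774×10^-5/9.972×10^5)
L = 3.02 m

L_max ≈ 3.02 m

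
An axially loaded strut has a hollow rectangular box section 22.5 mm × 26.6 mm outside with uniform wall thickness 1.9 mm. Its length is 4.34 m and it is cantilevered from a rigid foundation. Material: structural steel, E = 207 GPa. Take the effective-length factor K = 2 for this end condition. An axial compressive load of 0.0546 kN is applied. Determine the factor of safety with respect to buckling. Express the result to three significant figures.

Inner dimensions: h_i = 26.6 − 2×1.9 = 22.80 mm, b_i = 22.5 − 2×1.9 = 18.70 mm
Weak-axis I_min = (h_o·b_o³ − h_i·b_i³)/12 with b_o = 22.5, b_i = 18.70 mm (shorter outer/inner sides).
I_min = (26.6×22.5³ − 22.80×18.70³)/12 = 1.282×10^4 mm⁴
I = 1.282×10^4 mm⁴ = 1.282×10^-8 m⁴
Effective length L_e = K·L = 2 × 4.34 = 8.680 m
P_cr = π²EI / L_e² = π² × 207×10⁹ × 1.282×10^-8 / 8.680² = 347.8 N
Factor of safety n = P_cr / P = 0.34776 / 0.0546 = 6.37

n ≈ 6.37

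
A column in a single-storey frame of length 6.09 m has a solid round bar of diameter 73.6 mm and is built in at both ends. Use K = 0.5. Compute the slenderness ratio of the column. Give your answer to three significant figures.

λ ≈ 165

For a solid circle r = d/4 = 73.6/4 = 18.40 mm
L_e = K·L = 0.5 × 6.09 m = 3.045 m = 3045.0 mm
λ = L_e / r_min = 3045.0 / 18.40 = 165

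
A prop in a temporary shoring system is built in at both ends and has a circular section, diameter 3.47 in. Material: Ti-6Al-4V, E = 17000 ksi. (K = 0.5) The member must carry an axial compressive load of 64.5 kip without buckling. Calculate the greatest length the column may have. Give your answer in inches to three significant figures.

I = πd⁴/64 = π×3.47⁴/64 = 7.117 in⁴
At the buckling limit P_cr = P = 6.450×10^4 lb
From P_cr = π²EI/(K·L)²:  L = (1/K)·√(π²EI/P_cr) = (1/0.5)·√(π²×1.70×10^7×7.117/6.450×10^4)
L = 272 in

L_max ≈ 272 in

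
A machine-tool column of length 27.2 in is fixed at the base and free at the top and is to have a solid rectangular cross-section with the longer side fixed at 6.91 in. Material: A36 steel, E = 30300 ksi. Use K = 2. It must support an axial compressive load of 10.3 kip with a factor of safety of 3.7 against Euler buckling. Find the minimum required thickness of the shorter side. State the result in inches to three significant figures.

Required P_cr = n·P = 3.7 × 10.3 = 38.11 kip
L_e = K·L = 2 × 27.2 = 54.40 in
Required I = P_cr·L_e²/(π²E) = 3.811×10^4 × 54.40² / (π² × 3.03×10^7) = 0.3771 in⁴
Rectangle, weak axis: I_min = h·b³/12 with h = 6.91 in fixed  ⇒  b = (12I/h)^(1/3) = 0.868 in

b ≈ 0.868 in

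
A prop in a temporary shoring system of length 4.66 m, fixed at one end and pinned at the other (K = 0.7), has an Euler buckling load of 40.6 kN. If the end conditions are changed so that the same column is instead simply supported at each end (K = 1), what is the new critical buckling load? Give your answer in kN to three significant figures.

P_cr ∝ 1/K², so P_cr,new = P_cr,old × (K_old/K_new)² = 40.6 × (0.7/1)²
= 40.6 × 0.4900 = 19.9 kN

P_cr ≈ 19.9 kN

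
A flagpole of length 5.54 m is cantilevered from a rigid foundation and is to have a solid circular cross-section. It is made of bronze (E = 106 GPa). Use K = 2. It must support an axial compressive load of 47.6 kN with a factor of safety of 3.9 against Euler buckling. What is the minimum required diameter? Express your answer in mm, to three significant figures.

d ≈ 145 mm

Required P_cr = n·P = 3.9 × 47.6 = 185.6 kN
L_e = K·L = 2 × 5.54 = 11.08 m
Required I = P_cr·L_e²/(π²E) = 1.856×10^5 × 11.08² / (π² × 1.06×10^11) = 2.178×10^-5 m⁴
I_req = 2.178×10^7 mm⁴
Solid circle: I = πd⁴/64  ⇒  d = (64I/π)^(1/4) = (64×2.178×10^7/π)^(1/4) = 145 mm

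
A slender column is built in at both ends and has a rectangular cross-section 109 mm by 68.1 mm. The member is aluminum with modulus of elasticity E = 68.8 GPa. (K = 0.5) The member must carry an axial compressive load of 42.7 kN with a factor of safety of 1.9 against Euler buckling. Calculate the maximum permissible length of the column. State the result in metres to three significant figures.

L_max ≈ 9.80 m

Buckling occurs about the weak axis: I_min = h·b³/12 with b = 68.1 mm (the shorter side).
I_min = 109×68.1³/12 = 2.869×10^6 mm⁴
I = 2.869×10^-6 m⁴
Required critical load P_cr = n·P = 1.9 × 42.7 = 81.13 kN = 8.113×10^4 N
From P_cr = π²EI/(K·L)²:  L = (1/K)·√(π²EI/P_cr) = (1/0.5)·√(π²×6.88×10^10×2.869×10^-6/8.113×10^4)
L = 9.80 m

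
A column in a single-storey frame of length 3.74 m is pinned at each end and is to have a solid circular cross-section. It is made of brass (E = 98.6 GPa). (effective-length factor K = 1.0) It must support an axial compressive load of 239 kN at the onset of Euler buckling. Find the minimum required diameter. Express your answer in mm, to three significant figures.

d ≈ 91.5 mm

L_e = K·L = 1 × 3.74 = 3.740 m
Required I = P_cr·L_e²/(π²E) = 2.390×10^5 × 3.740² / (π² × 9.86×10^10) = 3.435×10^-6 m⁴
I_req = 3.435×10^6 mm⁴
Solid circle: I = πd⁴/64  ⇒  d = (64I/π)^(1/4) = (64×3.435×10^6/π)^(1/4) = 91.5 mm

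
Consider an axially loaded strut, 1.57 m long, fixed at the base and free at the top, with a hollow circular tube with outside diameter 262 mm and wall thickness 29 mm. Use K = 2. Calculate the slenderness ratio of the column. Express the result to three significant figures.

λ ≈ 37.8

Inner diameter d_i = 262 − 2×29 = 204.0 mm
I = π(d_o⁴ − d_i⁴)/64 = π(262⁴ − 204.0⁴)/64 = 1.463×10^8 mm⁴
A = 2.123×10^4 mm²;  r_min = √(I/A) = √(1.463×10^8/2.123×10^4) = 83.01 mm
L_e = K·L = 2 × 1.57 m = 3.140 m = 3140.0 mm
λ = L_e / r_min = 3140.0 / 83.01 = 37.8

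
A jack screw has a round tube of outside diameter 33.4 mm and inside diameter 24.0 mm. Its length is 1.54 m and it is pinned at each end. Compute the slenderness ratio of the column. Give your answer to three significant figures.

d_o = 33.4 mm, d_i = 24.0 mm
I = π(d_o⁴ − d_i⁴)/64 = π(33.4⁴ − 24.00⁴)/64 = 4.480×10^4 mm⁴
A = 423.8 mm²;  r_min = √(I/A) = √(4.480×10^4/423.8) = 10.28 mm
L_e = K·L = 1 × 1.54 m = 1.540 m = 1540.0 mm
λ = L_e / r_min = 1540.0 / 10.28 = 150

λ ≈ 150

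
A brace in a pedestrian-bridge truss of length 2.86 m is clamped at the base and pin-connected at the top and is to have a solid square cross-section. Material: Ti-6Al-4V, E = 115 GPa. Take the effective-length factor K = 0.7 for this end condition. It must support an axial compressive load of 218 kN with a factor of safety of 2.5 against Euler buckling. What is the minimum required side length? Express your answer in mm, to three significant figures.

a ≈ 69.3 mm

Required P_cr = n·P = 2.5 × 218 = 545.0 kN
L_e = K·L = 0.7 × 2.86 = 2.002 m
Required I = P_cr·L_e²/(π²E) = 5.450×10^5 × 2.002² / (π² × 1.15×10^11) = 1.925×10^-6 m⁴
I_req = 1.925×10^6 mm⁴
Solid square: I = a⁴/12  ⇒  a = (12I)^(1/4) = (12×1.925×10^6)^(1/4) = 69.3 mm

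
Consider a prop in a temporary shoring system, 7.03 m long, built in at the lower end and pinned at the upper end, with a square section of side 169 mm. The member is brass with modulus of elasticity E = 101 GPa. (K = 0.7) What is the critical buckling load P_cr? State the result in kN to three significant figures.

P_cr ≈ 2800 kN

I = a⁴/12 = 169⁴/12 = 6.798×10^7 mm⁴
I = 6.798×10^7 mm⁴ = 6.798×10^-5 m⁴
Effective length L_e = K·L = 0.7 × 7.03 = 4.921 m
P_cr = π²EI / L_e² = π² × 101×10⁹ × 6.798×10^-5 / 4.921² = 2.798×10^6 N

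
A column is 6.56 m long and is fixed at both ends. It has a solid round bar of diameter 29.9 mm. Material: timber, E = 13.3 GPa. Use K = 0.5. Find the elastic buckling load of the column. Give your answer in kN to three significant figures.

P_cr ≈ 0.479 kN

I = πd⁴/64 = π×29.9⁴/64 = 3.923×10^4 mm⁴
I = 3.923×10^4 mm⁴ = 3.923×10^-8 m⁴
Effective length L_e = K·L = 0.5 × 6.56 = 3.280 m
P_cr = π²EI / L_e² = π² × 13.3×10⁹ × 3.923×10^-8 / 3.280² = 478.7 N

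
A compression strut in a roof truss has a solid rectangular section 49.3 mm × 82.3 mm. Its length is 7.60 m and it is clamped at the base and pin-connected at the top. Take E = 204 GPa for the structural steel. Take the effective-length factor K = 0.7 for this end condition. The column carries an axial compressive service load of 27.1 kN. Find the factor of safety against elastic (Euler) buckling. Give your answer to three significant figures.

n ≈ 2.16

Buckling occurs about the weak axis: I_min = h·b³/12 with b = 49.3 mm (the shorter side).
I_min = 82.3×49.3³/12 = 8.218×10^5 mm⁴
I = 8.218×10^5 mm⁴ = 8.218×10^-7 m⁴
Effective length L_e = K·L = 0.7 × 7.60 = 5.320 m
P_cr = π²EI / L_e² = π² × 204×10⁹ × 8.218×10^-7 / 5.320² = 5.846×10^4 N
Factor of safety n = P_cr / P = 58.461 / 27.1 = 2.16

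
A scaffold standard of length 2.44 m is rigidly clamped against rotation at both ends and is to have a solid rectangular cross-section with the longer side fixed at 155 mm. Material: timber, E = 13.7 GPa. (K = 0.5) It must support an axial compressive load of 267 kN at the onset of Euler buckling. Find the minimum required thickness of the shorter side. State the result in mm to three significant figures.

L_e = K·L = 0.5 × 2.44 = 1.220 m
Required I = P_cr·L_e²/(π²E) = 2.670×10^5 × 1.220² / (π² × 1.37×10^10) = 2.939×10^-6 m⁴
I_req = 2.939×10^6 mm⁴
Rectangle, weak axis: I_min = h·b³/12 with h = 155 mm fixed  ⇒  b = (12I/h)^(1/3) = 61.1 mm

b ≈ 61.1 mm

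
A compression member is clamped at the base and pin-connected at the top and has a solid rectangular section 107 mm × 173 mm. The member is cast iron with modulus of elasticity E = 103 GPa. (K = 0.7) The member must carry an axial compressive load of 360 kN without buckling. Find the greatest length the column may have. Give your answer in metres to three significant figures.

L_max ≈ 10.1 m

Buckling occurs about the weak axis: I_min = h·b³/12 with b = 107 mm (the shorter side).
I_min = 173×107³/12 = 1.766×10^7 mm⁴
I = 1.766×10^-5 m⁴
At the buckling limit P_cr = P = 3.600×10^5 N
From P_cr = π²EI/(K·L)²:  L = (1/K)·√(π²EI/P_cr) = (1/0.7)·√(π²×1.03×10^11×1.766×10^-5/3.600×10^5)
L = 10.1 m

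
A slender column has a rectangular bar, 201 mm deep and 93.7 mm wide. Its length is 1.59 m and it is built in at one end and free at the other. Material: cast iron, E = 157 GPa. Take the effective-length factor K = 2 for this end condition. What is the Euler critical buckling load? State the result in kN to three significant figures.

P_cr ≈ 2110 kN

Buckling occurs about the weak axis: I_min = h·b³/12 with b = 93.7 mm (the shorter side).
I_min = 201×93.7³/12 = 1.378×10^7 mm⁴
I = 1.378×10^7 mm⁴ = 1.378×10^-5 m⁴
Effective length L_e = K·L = 2 × 1.59 = 3.180 m
P_cr = π²EI / L_e² = π² × 157×10⁹ × 1.378×10^-5 / 3.180² = 2.111×10^6 N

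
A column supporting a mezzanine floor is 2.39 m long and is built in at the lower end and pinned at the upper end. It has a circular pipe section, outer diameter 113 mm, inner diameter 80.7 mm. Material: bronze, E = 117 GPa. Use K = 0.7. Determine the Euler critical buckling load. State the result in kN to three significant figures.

d_o = 113 mm, d_i = 80.7 mm
I = π(d_o⁴ − d_i⁴)/64 = π(113⁴ − 80.70⁴)/64 = 5.922×10^6 mm⁴
I = 5.922×10^6 mm⁴ = 5.922×10^-6 m⁴
Effective length L_e = K·L = 0.7 × 2.39 = 1.673 m
P_cr = π²EI / L_e² = π² × 117×10⁹ × 5.922×10^-6 / 1.673² = 2.443×10^6 N

P_cr ≈ 2440 kN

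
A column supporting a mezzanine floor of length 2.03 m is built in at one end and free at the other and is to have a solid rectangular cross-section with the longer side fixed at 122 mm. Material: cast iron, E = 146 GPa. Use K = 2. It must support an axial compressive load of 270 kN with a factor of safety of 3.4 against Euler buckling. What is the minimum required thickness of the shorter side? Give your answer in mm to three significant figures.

Required P_cr = n·P = 3.4 × 270 = 918.0 kN
L_e = K·L = 2 × 2.03 = 4.060 m
Required I = P_cr·L_e²/(π²E) = 9.180×10^5 × 4.060² / (π² × 1.46×10^11) = 1.050×10^-5 m⁴
I_req = 1.050×10^7 mm⁴
Rectangle, weak axis: I_min = h·b³/12 with h = 122 mm fixed  ⇒  b = (12I/h)^(1/3) = 101 mm

b ≈ 101 mm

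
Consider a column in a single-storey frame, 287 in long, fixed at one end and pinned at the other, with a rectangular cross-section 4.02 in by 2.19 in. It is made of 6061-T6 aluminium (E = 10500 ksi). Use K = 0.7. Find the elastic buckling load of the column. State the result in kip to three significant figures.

Buckling occurs about the weak axis: I_min = h·b³/12 with b = 2.19 in (the shorter side).
I_min = 4.02×2.19³/12 = 3.519 in⁴
Effective length L_e = K·L = 0.7 × 287 = 200.9 in
P_cr = π²EI / L_e² = π² × 10500×10³ × 3.519 / 200.9² = 9.035×10^3 lb

P_cr ≈ 9.03 kip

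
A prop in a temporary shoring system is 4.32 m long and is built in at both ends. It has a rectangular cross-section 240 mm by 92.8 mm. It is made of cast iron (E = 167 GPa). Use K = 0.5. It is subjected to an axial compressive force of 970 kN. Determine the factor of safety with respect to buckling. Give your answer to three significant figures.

n ≈ 5.82

Buckling occurs about the weak axis: I_min = h·b³/12 with b = 92.8 mm (the shorter side).
I_min = 240×92.8³/12 = 1.598×10^7 mm⁴
I = 1.598×10^7 mm⁴ = 1.598×10^-5 m⁴
Effective length L_e = K·L = 0.5 × 4.32 = 2.160 m
P_cr = π²EI / L_e² = π² × 167×10⁹ × 1.598×10^-5 / 2.160² = 5.647×10^6 N
Factor of safety n = P_cr / P = 5646.5 / 970 = 5.82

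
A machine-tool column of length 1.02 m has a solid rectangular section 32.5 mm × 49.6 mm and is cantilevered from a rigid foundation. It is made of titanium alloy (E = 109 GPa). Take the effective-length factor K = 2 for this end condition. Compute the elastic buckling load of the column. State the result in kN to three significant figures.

P_cr ≈ 36.7 kN

Buckling occurs about the weak axis: I_min = h·b³/12 with b = 32.5 mm (the shorter side).
I_min = 49.6×32.5³/12 = 1.419×10^5 mm⁴
I = 1.419×10^5 mm⁴ = 1.419×10^-7 m⁴
Effective length L_e = K·L = 2 × 1.02 = 2.040 m
P_cr = π²EI / L_e² = π² × 109×10⁹ × 1.419×10^-7 / 2.040² = 3.668×10^4 N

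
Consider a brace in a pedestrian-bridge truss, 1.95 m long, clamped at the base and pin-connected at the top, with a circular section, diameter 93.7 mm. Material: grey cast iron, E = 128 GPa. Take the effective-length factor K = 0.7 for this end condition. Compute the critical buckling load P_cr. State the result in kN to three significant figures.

I = πd⁴/64 = π×93.7⁴/64 = 3.784×10^6 mm⁴
I = 3.784×10^6 mm⁴ = 3.784×10^-6 m⁴
Effective length L_e = K·L = 0.7 × 1.95 = 1.365 m
P_cr = π²EI / L_e² = π² × 128×10⁹ × 3.784×10^-6 / 1.365² = 2.566×10^6 N

P_cr ≈ 2570 kN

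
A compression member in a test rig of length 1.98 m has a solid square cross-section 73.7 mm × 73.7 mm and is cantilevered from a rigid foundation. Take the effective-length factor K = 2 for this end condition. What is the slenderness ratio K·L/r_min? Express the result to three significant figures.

λ ≈ 186

For a square r = a/√12 = 73.7/√12 = 21.28 mm
L_e = K·L = 2 × 1.98 m = 3.960 m = 3960.0 mm
λ = L_e / r_min = 3960.0 / 21.28 = 186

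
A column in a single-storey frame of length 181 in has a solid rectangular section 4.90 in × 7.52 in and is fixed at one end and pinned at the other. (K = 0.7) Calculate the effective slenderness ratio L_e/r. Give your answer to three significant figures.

λ ≈ 89.6

For a rectangle r_min = b/√12 = 4.90/√12 = 1.415 in
L_e = K·L = 0.7 × 181 = 126.7 in
λ = L_e / r_min = 126.70 / 1.415 = 89.6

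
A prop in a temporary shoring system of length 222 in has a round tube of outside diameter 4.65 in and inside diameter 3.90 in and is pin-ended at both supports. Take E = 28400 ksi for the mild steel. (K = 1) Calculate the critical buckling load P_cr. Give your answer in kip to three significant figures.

P_cr ≈ 65.9 kip

d_o = 4.65 in, d_i = 3.90 in
I = π(d_o⁴ − d_i⁴)/64 = π(4.65⁴ − 3.900⁴)/64 = 11.59 in⁴
Effective length L_e = K·L = 1 × 222 = 222.0 in
P_cr = π²EI / L_e² = π² × 28400×10³ × 11.59 / 222.0² = 6.594×10^4 lb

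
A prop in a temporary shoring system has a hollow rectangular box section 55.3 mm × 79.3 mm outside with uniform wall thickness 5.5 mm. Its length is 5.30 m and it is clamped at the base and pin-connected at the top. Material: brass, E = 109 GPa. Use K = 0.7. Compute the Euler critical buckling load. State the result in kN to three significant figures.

Inner dimensions: h_i = 79.3 − 2×5.5 = 68.30 mm, b_i = 55.3 − 2×5.5 = 44.30 mm
Weak-axis I_min = (h_o·b_o³ − h_i·b_i³)/12 with b_o = 55.3, b_i = 44.30 mm (shorter outer/inner sides).
I_min = (79.3×55.3³ − 68.30×44.30³)/12 = 6.227×10^5 mm⁴
I = 6.227×10^5 mm⁴ = 6.227×10^-7 m⁴
Effective length L_e = K·L = 0.7 × 5.30 = 3.710 m
P_cr = π²EI / L_e² = π² × 109×10⁹ × 6.227×10^-7 / 3.710² = 4.867×10^4 N

P_cr ≈ 48.7 kN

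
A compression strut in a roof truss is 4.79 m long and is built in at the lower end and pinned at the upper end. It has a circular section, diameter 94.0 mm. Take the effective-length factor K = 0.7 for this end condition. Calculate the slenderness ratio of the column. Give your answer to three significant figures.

I = πd⁴/64 = π×94.0⁴/64 = 3.832×10^6 mm⁴
A = 6.940×10^3 mm²;  r_min = √(I/A) = √(3.832×10^6/6.940×10^3) = 23.50 mm
L_e = K·L = 0.7 × 4.79 m = 3.353 m = 3353.0 mm
λ = L_e / r_min = 3353.0 / 23.50 = 143

λ ≈ 143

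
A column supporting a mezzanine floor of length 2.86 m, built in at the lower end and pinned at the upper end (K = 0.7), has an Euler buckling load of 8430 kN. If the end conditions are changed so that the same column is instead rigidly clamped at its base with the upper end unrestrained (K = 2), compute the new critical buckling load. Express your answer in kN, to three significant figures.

P_cr ≈ 1030 kN

P_cr ∝ 1/K², so P_cr,new = P_cr,old × (K_old/K_new)² = 8430 × (0.7/2)²
= 8430 × 0.1225 = 1030 kN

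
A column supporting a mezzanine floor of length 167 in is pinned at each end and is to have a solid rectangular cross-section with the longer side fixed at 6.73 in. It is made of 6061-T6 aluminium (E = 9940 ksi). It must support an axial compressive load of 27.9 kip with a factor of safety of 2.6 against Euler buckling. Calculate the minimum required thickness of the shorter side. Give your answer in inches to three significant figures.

Required P_cr = n·P = 2.6 × 27.9 = 72.54 kip
L_e = K·L = 1 × 167 = 167.0 in
Required I = P_cr·L_e²/(π²E) = 7.254×10^4 × 167.0² / (π² × 9.94×10^6) = 20.62 in⁴
Rectangle, weak axis: I_min = h·b³/12 with h = 6.73 in fixed  ⇒  b = (12I/h)^(1/3) = 3.33 in

b ≈ 3.33 in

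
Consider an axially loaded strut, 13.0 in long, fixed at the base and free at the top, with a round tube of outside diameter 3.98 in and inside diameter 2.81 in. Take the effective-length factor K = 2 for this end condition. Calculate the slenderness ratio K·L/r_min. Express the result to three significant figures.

d_o = 3.98 in, d_i = 2.81 in
I = π(d_o⁴ − d_i⁴)/64 = π(3.98⁴ − 2.810⁴)/64 = 9.256 in⁴
A = 6.239 in²;  r_min = √(I/A) = √(9.256/6.239) = 1.218 in
L_e = K·L = 2 × 13.0 = 26.00 in
λ = L_e / r_min = 26.000 / 1.218 = 21.3

λ ≈ 21.3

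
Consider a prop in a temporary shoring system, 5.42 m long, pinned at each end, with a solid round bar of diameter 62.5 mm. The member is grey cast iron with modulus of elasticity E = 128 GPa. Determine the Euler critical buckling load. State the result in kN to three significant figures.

I = πd⁴/64 = π×62.5⁴/64 = 7.490×10^5 mm⁴
I = 7.490×10^5 mm⁴ = 7.490×10^-7 m⁴
Effective length L_e = K·L = 1 × 5.42 = 5.420 m
P_cr = π²EI / L_e² = π² × 128×10⁹ × 7.490×10^-7 / 5.420² = 3.221×10^4 N

P_cr ≈ 32.2 kN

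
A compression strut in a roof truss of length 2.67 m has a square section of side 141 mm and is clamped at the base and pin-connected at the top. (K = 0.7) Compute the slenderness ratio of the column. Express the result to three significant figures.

λ ≈ 45.9

I = a⁴/12 = 141⁴/12 = 3.294×10^7 mm⁴
A = 1.988×10^4 mm²;  r_min = √(I/A) = √(3.294×10^7/1.988×10^4) = 40.70 mm
L_e = K·L = 0.7 × 2.67 m = 1.869 m = 1869.0 mm
λ = L_e / r_min = 1869.0 / 40.70 = 45.9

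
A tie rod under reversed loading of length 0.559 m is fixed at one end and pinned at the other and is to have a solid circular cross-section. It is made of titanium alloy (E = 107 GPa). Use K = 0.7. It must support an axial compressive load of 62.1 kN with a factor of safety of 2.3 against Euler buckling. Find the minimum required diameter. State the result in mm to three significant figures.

Required P_cr = n·P = 2.3 × 62.1 = 142.8 kN
L_e = K·L = 0.7 × 0.559 = 0.3913 m
Required I = P_cr·L_e²/(π²E) = 1.428×10^5 × 0.3913² / (π² × 1.07×10^11) = 2.071×10^-8 m⁴
I_req = 2.071×10^4 mm⁴
Solid circle: I = πd⁴/64  ⇒  d = (64I/π)^(1/4) = (64×2.071×10^4/π)^(1/4) = 25.5 mm

d ≈ 25.5 mm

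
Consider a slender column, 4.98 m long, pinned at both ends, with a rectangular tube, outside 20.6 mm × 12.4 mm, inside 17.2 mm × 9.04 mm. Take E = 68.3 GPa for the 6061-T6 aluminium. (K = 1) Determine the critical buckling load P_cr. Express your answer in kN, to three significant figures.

Weak-axis I_min = (h_o·b_o³ − h_i·b_i³)/12 with b_o = 12.4, b_i = 9.040 mm (shorter outer/inner sides).
I_min = (20.6×12.4³ − 17.20×9.040³)/12 = 2.214×10^3 mm⁴
I = 2.214×10^3 mm⁴ = 2.214×10^-9 m⁴
Effective length L_e = K·L = 1 × 4.98 = 4.980 m
P_cr = π²EI / L_e² = π² × 68.3×10⁹ × 2.214×10^-9 / 4.980² = 60.18 N

P_cr ≈ 0.0602 kN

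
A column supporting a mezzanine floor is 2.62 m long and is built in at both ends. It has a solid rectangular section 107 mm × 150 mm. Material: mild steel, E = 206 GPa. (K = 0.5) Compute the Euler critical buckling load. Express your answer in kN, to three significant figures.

P_cr ≈ 18100 kN

Buckling occurs about the weak axis: I_min = h·b³/12 with b = 107 mm (the shorter side).
I_min = 150×107³/12 = 1.531×10^7 mm⁴
I = 1.531×10^7 mm⁴ = 1.531×10^-5 m⁴
Effective length L_e = K·L = 0.5 × 2.62 = 1.310 m
P_cr = π²EI / L_e² = π² × 206×10⁹ × 1.531×10^-5 / 1.310² = 1.814×10^7 N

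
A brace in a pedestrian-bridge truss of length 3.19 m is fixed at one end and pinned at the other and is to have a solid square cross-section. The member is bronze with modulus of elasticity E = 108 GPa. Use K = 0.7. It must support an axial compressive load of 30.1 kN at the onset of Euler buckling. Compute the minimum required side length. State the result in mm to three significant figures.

a ≈ 36.1 mm

L_e = K·L = 0.7 × 3.19 = 2.233 m
Required I = P_cr·L_e²/(π²E) = 3.010×10^4 × 2.233² / (π² × 1.08×10^11) = 1.408×10^-7 m⁴
I_req = 1.408×10^5 mm⁴
Solid square: I = a⁴/12  ⇒  a = (12I)^(1/4) = (12×1.408×10^5)^(1/4) = 36.1 mm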